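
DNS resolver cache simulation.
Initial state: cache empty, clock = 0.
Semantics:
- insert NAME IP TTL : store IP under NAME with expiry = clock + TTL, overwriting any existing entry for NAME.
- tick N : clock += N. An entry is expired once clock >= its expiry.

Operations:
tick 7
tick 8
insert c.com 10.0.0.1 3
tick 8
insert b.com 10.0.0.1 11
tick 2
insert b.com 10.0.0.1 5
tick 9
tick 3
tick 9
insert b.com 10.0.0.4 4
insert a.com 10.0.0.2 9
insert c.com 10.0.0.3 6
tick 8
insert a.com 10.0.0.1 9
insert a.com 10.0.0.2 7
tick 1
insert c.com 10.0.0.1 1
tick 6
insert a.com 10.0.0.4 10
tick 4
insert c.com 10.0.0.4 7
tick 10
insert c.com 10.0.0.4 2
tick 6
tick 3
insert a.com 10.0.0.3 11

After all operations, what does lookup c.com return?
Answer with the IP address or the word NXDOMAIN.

Op 1: tick 7 -> clock=7.
Op 2: tick 8 -> clock=15.
Op 3: insert c.com -> 10.0.0.1 (expiry=15+3=18). clock=15
Op 4: tick 8 -> clock=23. purged={c.com}
Op 5: insert b.com -> 10.0.0.1 (expiry=23+11=34). clock=23
Op 6: tick 2 -> clock=25.
Op 7: insert b.com -> 10.0.0.1 (expiry=25+5=30). clock=25
Op 8: tick 9 -> clock=34. purged={b.com}
Op 9: tick 3 -> clock=37.
Op 10: tick 9 -> clock=46.
Op 11: insert b.com -> 10.0.0.4 (expiry=46+4=50). clock=46
Op 12: insert a.com -> 10.0.0.2 (expiry=46+9=55). clock=46
Op 13: insert c.com -> 10.0.0.3 (expiry=46+6=52). clock=46
Op 14: tick 8 -> clock=54. purged={b.com,c.com}
Op 15: insert a.com -> 10.0.0.1 (expiry=54+9=63). clock=54
Op 16: insert a.com -> 10.0.0.2 (expiry=54+7=61). clock=54
Op 17: tick 1 -> clock=55.
Op 18: insert c.com -> 10.0.0.1 (expiry=55+1=56). clock=55
Op 19: tick 6 -> clock=61. purged={a.com,c.com}
Op 20: insert a.com -> 10.0.0.4 (expiry=61+10=71). clock=61
Op 21: tick 4 -> clock=65.
Op 22: insert c.com -> 10.0.0.4 (expiry=65+7=72). clock=65
Op 23: tick 10 -> clock=75. purged={a.com,c.com}
Op 24: insert c.com -> 10.0.0.4 (expiry=75+2=77). clock=75
Op 25: tick 6 -> clock=81. purged={c.com}
Op 26: tick 3 -> clock=84.
Op 27: insert a.com -> 10.0.0.3 (expiry=84+11=95). clock=84
lookup c.com: not in cache (expired or never inserted)

Answer: NXDOMAIN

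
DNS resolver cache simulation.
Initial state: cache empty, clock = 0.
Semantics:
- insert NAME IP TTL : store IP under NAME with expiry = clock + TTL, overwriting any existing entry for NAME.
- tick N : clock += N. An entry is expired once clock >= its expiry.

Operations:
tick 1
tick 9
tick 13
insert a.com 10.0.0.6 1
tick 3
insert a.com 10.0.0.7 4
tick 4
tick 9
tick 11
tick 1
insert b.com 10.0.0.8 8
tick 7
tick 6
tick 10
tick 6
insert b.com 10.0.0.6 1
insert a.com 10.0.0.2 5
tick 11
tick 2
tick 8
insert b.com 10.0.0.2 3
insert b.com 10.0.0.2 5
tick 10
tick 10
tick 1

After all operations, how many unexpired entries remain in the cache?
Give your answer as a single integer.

Answer: 0

Derivation:
Op 1: tick 1 -> clock=1.
Op 2: tick 9 -> clock=10.
Op 3: tick 13 -> clock=23.
Op 4: insert a.com -> 10.0.0.6 (expiry=23+1=24). clock=23
Op 5: tick 3 -> clock=26. purged={a.com}
Op 6: insert a.com -> 10.0.0.7 (expiry=26+4=30). clock=26
Op 7: tick 4 -> clock=30. purged={a.com}
Op 8: tick 9 -> clock=39.
Op 9: tick 11 -> clock=50.
Op 10: tick 1 -> clock=51.
Op 11: insert b.com -> 10.0.0.8 (expiry=51+8=59). clock=51
Op 12: tick 7 -> clock=58.
Op 13: tick 6 -> clock=64. purged={b.com}
Op 14: tick 10 -> clock=74.
Op 15: tick 6 -> clock=80.
Op 16: insert b.com -> 10.0.0.6 (expiry=80+1=81). clock=80
Op 17: insert a.com -> 10.0.0.2 (expiry=80+5=85). clock=80
Op 18: tick 11 -> clock=91. purged={a.com,b.com}
Op 19: tick 2 -> clock=93.
Op 20: tick 8 -> clock=101.
Op 21: insert b.com -> 10.0.0.2 (expiry=101+3=104). clock=101
Op 22: insert b.com -> 10.0.0.2 (expiry=101+5=106). clock=101
Op 23: tick 10 -> clock=111. purged={b.com}
Op 24: tick 10 -> clock=121.
Op 25: tick 1 -> clock=122.
Final cache (unexpired): {} -> size=0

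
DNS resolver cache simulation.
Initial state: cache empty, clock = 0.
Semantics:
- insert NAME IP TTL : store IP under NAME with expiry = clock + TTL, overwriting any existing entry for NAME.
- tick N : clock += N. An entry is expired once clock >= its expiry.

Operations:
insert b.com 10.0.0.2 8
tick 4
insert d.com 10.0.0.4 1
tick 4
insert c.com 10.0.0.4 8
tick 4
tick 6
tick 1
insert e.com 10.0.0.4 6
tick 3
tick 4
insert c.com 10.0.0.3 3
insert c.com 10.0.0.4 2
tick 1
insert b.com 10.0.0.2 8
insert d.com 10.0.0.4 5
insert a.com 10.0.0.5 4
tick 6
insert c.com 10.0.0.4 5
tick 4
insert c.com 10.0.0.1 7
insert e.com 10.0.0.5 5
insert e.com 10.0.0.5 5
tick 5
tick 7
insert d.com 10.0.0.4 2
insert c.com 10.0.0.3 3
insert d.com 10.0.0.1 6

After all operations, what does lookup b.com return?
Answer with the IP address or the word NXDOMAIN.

Op 1: insert b.com -> 10.0.0.2 (expiry=0+8=8). clock=0
Op 2: tick 4 -> clock=4.
Op 3: insert d.com -> 10.0.0.4 (expiry=4+1=5). clock=4
Op 4: tick 4 -> clock=8. purged={b.com,d.com}
Op 5: insert c.com -> 10.0.0.4 (expiry=8+8=16). clock=8
Op 6: tick 4 -> clock=12.
Op 7: tick 6 -> clock=18. purged={c.com}
Op 8: tick 1 -> clock=19.
Op 9: insert e.com -> 10.0.0.4 (expiry=19+6=25). clock=19
Op 10: tick 3 -> clock=22.
Op 11: tick 4 -> clock=26. purged={e.com}
Op 12: insert c.com -> 10.0.0.3 (expiry=26+3=29). clock=26
Op 13: insert c.com -> 10.0.0.4 (expiry=26+2=28). clock=26
Op 14: tick 1 -> clock=27.
Op 15: insert b.com -> 10.0.0.2 (expiry=27+8=35). clock=27
Op 16: insert d.com -> 10.0.0.4 (expiry=27+5=32). clock=27
Op 17: insert a.com -> 10.0.0.5 (expiry=27+4=31). clock=27
Op 18: tick 6 -> clock=33. purged={a.com,c.com,d.com}
Op 19: insert c.com -> 10.0.0.4 (expiry=33+5=38). clock=33
Op 20: tick 4 -> clock=37. purged={b.com}
Op 21: insert c.com -> 10.0.0.1 (expiry=37+7=44). clock=37
Op 22: insert e.com -> 10.0.0.5 (expiry=37+5=42). clock=37
Op 23: insert e.com -> 10.0.0.5 (expiry=37+5=42). clock=37
Op 24: tick 5 -> clock=42. purged={e.com}
Op 25: tick 7 -> clock=49. purged={c.com}
Op 26: insert d.com -> 10.0.0.4 (expiry=49+2=51). clock=49
Op 27: insert c.com -> 10.0.0.3 (expiry=49+3=52). clock=49
Op 28: insert d.com -> 10.0.0.1 (expiry=49+6=55). clock=49
lookup b.com: not in cache (expired or never inserted)

Answer: NXDOMAIN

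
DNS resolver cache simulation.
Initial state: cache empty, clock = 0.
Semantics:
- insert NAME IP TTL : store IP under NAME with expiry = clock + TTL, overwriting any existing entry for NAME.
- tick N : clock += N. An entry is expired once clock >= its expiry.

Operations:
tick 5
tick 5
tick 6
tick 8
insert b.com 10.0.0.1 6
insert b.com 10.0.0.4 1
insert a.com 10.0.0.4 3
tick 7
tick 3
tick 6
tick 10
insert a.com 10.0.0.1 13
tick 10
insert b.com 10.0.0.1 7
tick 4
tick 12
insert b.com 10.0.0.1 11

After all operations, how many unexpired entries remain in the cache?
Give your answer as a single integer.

Op 1: tick 5 -> clock=5.
Op 2: tick 5 -> clock=10.
Op 3: tick 6 -> clock=16.
Op 4: tick 8 -> clock=24.
Op 5: insert b.com -> 10.0.0.1 (expiry=24+6=30). clock=24
Op 6: insert b.com -> 10.0.0.4 (expiry=24+1=25). clock=24
Op 7: insert a.com -> 10.0.0.4 (expiry=24+3=27). clock=24
Op 8: tick 7 -> clock=31. purged={a.com,b.com}
Op 9: tick 3 -> clock=34.
Op 10: tick 6 -> clock=40.
Op 11: tick 10 -> clock=50.
Op 12: insert a.com -> 10.0.0.1 (expiry=50+13=63). clock=50
Op 13: tick 10 -> clock=60.
Op 14: insert b.com -> 10.0.0.1 (expiry=60+7=67). clock=60
Op 15: tick 4 -> clock=64. purged={a.com}
Op 16: tick 12 -> clock=76. purged={b.com}
Op 17: insert b.com -> 10.0.0.1 (expiry=76+11=87). clock=76
Final cache (unexpired): {b.com} -> size=1

Answer: 1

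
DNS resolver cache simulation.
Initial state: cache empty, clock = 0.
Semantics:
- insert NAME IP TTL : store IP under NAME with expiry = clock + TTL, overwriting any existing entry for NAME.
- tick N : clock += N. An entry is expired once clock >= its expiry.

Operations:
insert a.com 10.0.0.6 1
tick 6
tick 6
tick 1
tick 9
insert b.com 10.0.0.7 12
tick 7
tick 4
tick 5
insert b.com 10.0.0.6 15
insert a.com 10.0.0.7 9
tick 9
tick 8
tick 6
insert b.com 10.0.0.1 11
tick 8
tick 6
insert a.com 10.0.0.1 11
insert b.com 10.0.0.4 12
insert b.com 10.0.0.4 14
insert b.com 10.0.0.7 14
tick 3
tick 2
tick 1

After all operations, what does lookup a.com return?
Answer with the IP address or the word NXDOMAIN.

Answer: 10.0.0.1

Derivation:
Op 1: insert a.com -> 10.0.0.6 (expiry=0+1=1). clock=0
Op 2: tick 6 -> clock=6. purged={a.com}
Op 3: tick 6 -> clock=12.
Op 4: tick 1 -> clock=13.
Op 5: tick 9 -> clock=22.
Op 6: insert b.com -> 10.0.0.7 (expiry=22+12=34). clock=22
Op 7: tick 7 -> clock=29.
Op 8: tick 4 -> clock=33.
Op 9: tick 5 -> clock=38. purged={b.com}
Op 10: insert b.com -> 10.0.0.6 (expiry=38+15=53). clock=38
Op 11: insert a.com -> 10.0.0.7 (expiry=38+9=47). clock=38
Op 12: tick 9 -> clock=47. purged={a.com}
Op 13: tick 8 -> clock=55. purged={b.com}
Op 14: tick 6 -> clock=61.
Op 15: insert b.com -> 10.0.0.1 (expiry=61+11=72). clock=61
Op 16: tick 8 -> clock=69.
Op 17: tick 6 -> clock=75. purged={b.com}
Op 18: insert a.com -> 10.0.0.1 (expiry=75+11=86). clock=75
Op 19: insert b.com -> 10.0.0.4 (expiry=75+12=87). clock=75
Op 20: insert b.com -> 10.0.0.4 (expiry=75+14=89). clock=75
Op 21: insert b.com -> 10.0.0.7 (expiry=75+14=89). clock=75
Op 22: tick 3 -> clock=78.
Op 23: tick 2 -> clock=80.
Op 24: tick 1 -> clock=81.
lookup a.com: present, ip=10.0.0.1 expiry=86 > clock=81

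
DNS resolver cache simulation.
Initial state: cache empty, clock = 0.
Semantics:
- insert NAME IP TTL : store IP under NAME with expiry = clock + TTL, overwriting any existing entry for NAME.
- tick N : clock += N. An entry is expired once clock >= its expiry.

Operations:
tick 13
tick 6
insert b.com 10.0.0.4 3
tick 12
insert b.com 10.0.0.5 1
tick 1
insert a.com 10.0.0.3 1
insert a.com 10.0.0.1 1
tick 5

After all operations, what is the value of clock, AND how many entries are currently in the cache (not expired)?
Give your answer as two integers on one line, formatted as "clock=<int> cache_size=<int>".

Answer: clock=37 cache_size=0

Derivation:
Op 1: tick 13 -> clock=13.
Op 2: tick 6 -> clock=19.
Op 3: insert b.com -> 10.0.0.4 (expiry=19+3=22). clock=19
Op 4: tick 12 -> clock=31. purged={b.com}
Op 5: insert b.com -> 10.0.0.5 (expiry=31+1=32). clock=31
Op 6: tick 1 -> clock=32. purged={b.com}
Op 7: insert a.com -> 10.0.0.3 (expiry=32+1=33). clock=32
Op 8: insert a.com -> 10.0.0.1 (expiry=32+1=33). clock=32
Op 9: tick 5 -> clock=37. purged={a.com}
Final clock = 37
Final cache (unexpired): {} -> size=0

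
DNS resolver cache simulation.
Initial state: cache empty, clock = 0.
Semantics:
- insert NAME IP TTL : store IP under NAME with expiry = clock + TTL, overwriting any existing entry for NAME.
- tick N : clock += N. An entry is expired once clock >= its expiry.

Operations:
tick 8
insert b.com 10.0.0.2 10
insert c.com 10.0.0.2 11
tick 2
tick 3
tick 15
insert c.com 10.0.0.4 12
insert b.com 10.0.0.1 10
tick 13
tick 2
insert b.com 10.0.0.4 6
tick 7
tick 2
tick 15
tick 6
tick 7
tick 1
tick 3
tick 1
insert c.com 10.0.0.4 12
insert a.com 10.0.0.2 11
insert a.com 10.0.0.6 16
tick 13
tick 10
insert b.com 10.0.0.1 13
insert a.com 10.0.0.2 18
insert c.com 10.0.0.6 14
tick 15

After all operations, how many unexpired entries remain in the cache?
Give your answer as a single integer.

Op 1: tick 8 -> clock=8.
Op 2: insert b.com -> 10.0.0.2 (expiry=8+10=18). clock=8
Op 3: insert c.com -> 10.0.0.2 (expiry=8+11=19). clock=8
Op 4: tick 2 -> clock=10.
Op 5: tick 3 -> clock=13.
Op 6: tick 15 -> clock=28. purged={b.com,c.com}
Op 7: insert c.com -> 10.0.0.4 (expiry=28+12=40). clock=28
Op 8: insert b.com -> 10.0.0.1 (expiry=28+10=38). clock=28
Op 9: tick 13 -> clock=41. purged={b.com,c.com}
Op 10: tick 2 -> clock=43.
Op 11: insert b.com -> 10.0.0.4 (expiry=43+6=49). clock=43
Op 12: tick 7 -> clock=50. purged={b.com}
Op 13: tick 2 -> clock=52.
Op 14: tick 15 -> clock=67.
Op 15: tick 6 -> clock=73.
Op 16: tick 7 -> clock=80.
Op 17: tick 1 -> clock=81.
Op 18: tick 3 -> clock=84.
Op 19: tick 1 -> clock=85.
Op 20: insert c.com -> 10.0.0.4 (expiry=85+12=97). clock=85
Op 21: insert a.com -> 10.0.0.2 (expiry=85+11=96). clock=85
Op 22: insert a.com -> 10.0.0.6 (expiry=85+16=101). clock=85
Op 23: tick 13 -> clock=98. purged={c.com}
Op 24: tick 10 -> clock=108. purged={a.com}
Op 25: insert b.com -> 10.0.0.1 (expiry=108+13=121). clock=108
Op 26: insert a.com -> 10.0.0.2 (expiry=108+18=126). clock=108
Op 27: insert c.com -> 10.0.0.6 (expiry=108+14=122). clock=108
Op 28: tick 15 -> clock=123. purged={b.com,c.com}
Final cache (unexpired): {a.com} -> size=1

Answer: 1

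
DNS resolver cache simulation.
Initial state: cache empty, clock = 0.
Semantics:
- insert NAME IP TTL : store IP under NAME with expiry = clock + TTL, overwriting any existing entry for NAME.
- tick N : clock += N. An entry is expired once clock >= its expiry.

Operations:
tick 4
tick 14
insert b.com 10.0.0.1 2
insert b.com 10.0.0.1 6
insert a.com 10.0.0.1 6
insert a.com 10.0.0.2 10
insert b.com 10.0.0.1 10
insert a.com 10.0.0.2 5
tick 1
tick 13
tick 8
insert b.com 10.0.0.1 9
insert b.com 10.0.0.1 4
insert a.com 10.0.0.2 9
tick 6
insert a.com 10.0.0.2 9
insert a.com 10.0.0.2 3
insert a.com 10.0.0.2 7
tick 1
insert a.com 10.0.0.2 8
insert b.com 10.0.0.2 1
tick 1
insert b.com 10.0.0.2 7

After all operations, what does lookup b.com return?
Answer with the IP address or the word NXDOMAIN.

Op 1: tick 4 -> clock=4.
Op 2: tick 14 -> clock=18.
Op 3: insert b.com -> 10.0.0.1 (expiry=18+2=20). clock=18
Op 4: insert b.com -> 10.0.0.1 (expiry=18+6=24). clock=18
Op 5: insert a.com -> 10.0.0.1 (expiry=18+6=24). clock=18
Op 6: insert a.com -> 10.0.0.2 (expiry=18+10=28). clock=18
Op 7: insert b.com -> 10.0.0.1 (expiry=18+10=28). clock=18
Op 8: insert a.com -> 10.0.0.2 (expiry=18+5=23). clock=18
Op 9: tick 1 -> clock=19.
Op 10: tick 13 -> clock=32. purged={a.com,b.com}
Op 11: tick 8 -> clock=40.
Op 12: insert b.com -> 10.0.0.1 (expiry=40+9=49). clock=40
Op 13: insert b.com -> 10.0.0.1 (expiry=40+4=44). clock=40
Op 14: insert a.com -> 10.0.0.2 (expiry=40+9=49). clock=40
Op 15: tick 6 -> clock=46. purged={b.com}
Op 16: insert a.com -> 10.0.0.2 (expiry=46+9=55). clock=46
Op 17: insert a.com -> 10.0.0.2 (expiry=46+3=49). clock=46
Op 18: insert a.com -> 10.0.0.2 (expiry=46+7=53). clock=46
Op 19: tick 1 -> clock=47.
Op 20: insert a.com -> 10.0.0.2 (expiry=47+8=55). clock=47
Op 21: insert b.com -> 10.0.0.2 (expiry=47+1=48). clock=47
Op 22: tick 1 -> clock=48. purged={b.com}
Op 23: insert b.com -> 10.0.0.2 (expiry=48+7=55). clock=48
lookup b.com: present, ip=10.0.0.2 expiry=55 > clock=48

Answer: 10.0.0.2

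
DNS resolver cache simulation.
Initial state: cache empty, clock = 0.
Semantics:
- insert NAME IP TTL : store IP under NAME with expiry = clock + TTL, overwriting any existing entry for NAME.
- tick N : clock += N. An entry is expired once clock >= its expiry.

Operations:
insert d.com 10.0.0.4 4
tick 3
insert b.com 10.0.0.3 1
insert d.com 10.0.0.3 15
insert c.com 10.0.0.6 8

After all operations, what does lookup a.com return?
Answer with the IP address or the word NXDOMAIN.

Op 1: insert d.com -> 10.0.0.4 (expiry=0+4=4). clock=0
Op 2: tick 3 -> clock=3.
Op 3: insert b.com -> 10.0.0.3 (expiry=3+1=4). clock=3
Op 4: insert d.com -> 10.0.0.3 (expiry=3+15=18). clock=3
Op 5: insert c.com -> 10.0.0.6 (expiry=3+8=11). clock=3
lookup a.com: not in cache (expired or never inserted)

Answer: NXDOMAIN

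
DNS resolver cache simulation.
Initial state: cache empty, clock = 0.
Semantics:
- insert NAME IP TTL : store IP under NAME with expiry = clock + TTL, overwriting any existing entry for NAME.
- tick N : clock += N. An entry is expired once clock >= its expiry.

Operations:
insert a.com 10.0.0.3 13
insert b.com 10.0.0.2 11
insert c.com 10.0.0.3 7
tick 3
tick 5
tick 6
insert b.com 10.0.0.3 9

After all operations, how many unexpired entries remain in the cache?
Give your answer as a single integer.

Answer: 1

Derivation:
Op 1: insert a.com -> 10.0.0.3 (expiry=0+13=13). clock=0
Op 2: insert b.com -> 10.0.0.2 (expiry=0+11=11). clock=0
Op 3: insert c.com -> 10.0.0.3 (expiry=0+7=7). clock=0
Op 4: tick 3 -> clock=3.
Op 5: tick 5 -> clock=8. purged={c.com}
Op 6: tick 6 -> clock=14. purged={a.com,b.com}
Op 7: insert b.com -> 10.0.0.3 (expiry=14+9=23). clock=14
Final cache (unexpired): {b.com} -> size=1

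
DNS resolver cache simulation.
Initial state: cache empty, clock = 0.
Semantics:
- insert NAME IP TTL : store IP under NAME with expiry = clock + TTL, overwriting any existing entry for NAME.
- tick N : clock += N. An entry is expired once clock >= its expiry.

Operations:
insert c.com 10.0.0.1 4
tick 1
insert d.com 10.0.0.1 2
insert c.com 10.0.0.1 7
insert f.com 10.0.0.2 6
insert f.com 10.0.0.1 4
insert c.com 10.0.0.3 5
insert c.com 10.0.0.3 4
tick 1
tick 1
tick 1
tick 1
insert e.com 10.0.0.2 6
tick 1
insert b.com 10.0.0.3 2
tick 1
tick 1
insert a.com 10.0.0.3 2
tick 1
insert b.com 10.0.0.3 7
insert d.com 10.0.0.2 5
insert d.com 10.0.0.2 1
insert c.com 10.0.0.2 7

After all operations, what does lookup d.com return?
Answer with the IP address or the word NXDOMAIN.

Answer: 10.0.0.2

Derivation:
Op 1: insert c.com -> 10.0.0.1 (expiry=0+4=4). clock=0
Op 2: tick 1 -> clock=1.
Op 3: insert d.com -> 10.0.0.1 (expiry=1+2=3). clock=1
Op 4: insert c.com -> 10.0.0.1 (expiry=1+7=8). clock=1
Op 5: insert f.com -> 10.0.0.2 (expiry=1+6=7). clock=1
Op 6: insert f.com -> 10.0.0.1 (expiry=1+4=5). clock=1
Op 7: insert c.com -> 10.0.0.3 (expiry=1+5=6). clock=1
Op 8: insert c.com -> 10.0.0.3 (expiry=1+4=5). clock=1
Op 9: tick 1 -> clock=2.
Op 10: tick 1 -> clock=3. purged={d.com}
Op 11: tick 1 -> clock=4.
Op 12: tick 1 -> clock=5. purged={c.com,f.com}
Op 13: insert e.com -> 10.0.0.2 (expiry=5+6=11). clock=5
Op 14: tick 1 -> clock=6.
Op 15: insert b.com -> 10.0.0.3 (expiry=6+2=8). clock=6
Op 16: tick 1 -> clock=7.
Op 17: tick 1 -> clock=8. purged={b.com}
Op 18: insert a.com -> 10.0.0.3 (expiry=8+2=10). clock=8
Op 19: tick 1 -> clock=9.
Op 20: insert b.com -> 10.0.0.3 (expiry=9+7=16). clock=9
Op 21: insert d.com -> 10.0.0.2 (expiry=9+5=14). clock=9
Op 22: insert d.com -> 10.0.0.2 (expiry=9+1=10). clock=9
Op 23: insert c.com -> 10.0.0.2 (expiry=9+7=16). clock=9
lookup d.com: present, ip=10.0.0.2 expiry=10 > clock=9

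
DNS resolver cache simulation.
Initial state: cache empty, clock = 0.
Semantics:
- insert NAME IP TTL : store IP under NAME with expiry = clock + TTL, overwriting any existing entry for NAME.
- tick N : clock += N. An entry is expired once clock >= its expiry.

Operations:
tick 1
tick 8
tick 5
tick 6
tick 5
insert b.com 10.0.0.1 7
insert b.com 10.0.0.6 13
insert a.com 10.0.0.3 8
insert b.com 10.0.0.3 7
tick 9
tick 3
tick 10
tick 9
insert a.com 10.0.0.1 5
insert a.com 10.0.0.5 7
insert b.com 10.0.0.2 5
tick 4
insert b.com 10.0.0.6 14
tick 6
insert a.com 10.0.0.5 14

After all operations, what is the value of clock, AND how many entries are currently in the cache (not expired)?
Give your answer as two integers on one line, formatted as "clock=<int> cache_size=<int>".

Op 1: tick 1 -> clock=1.
Op 2: tick 8 -> clock=9.
Op 3: tick 5 -> clock=14.
Op 4: tick 6 -> clock=20.
Op 5: tick 5 -> clock=25.
Op 6: insert b.com -> 10.0.0.1 (expiry=25+7=32). clock=25
Op 7: insert b.com -> 10.0.0.6 (expiry=25+13=38). clock=25
Op 8: insert a.com -> 10.0.0.3 (expiry=25+8=33). clock=25
Op 9: insert b.com -> 10.0.0.3 (expiry=25+7=32). clock=25
Op 10: tick 9 -> clock=34. purged={a.com,b.com}
Op 11: tick 3 -> clock=37.
Op 12: tick 10 -> clock=47.
Op 13: tick 9 -> clock=56.
Op 14: insert a.com -> 10.0.0.1 (expiry=56+5=61). clock=56
Op 15: insert a.com -> 10.0.0.5 (expiry=56+7=63). clock=56
Op 16: insert b.com -> 10.0.0.2 (expiry=56+5=61). clock=56
Op 17: tick 4 -> clock=60.
Op 18: insert b.com -> 10.0.0.6 (expiry=60+14=74). clock=60
Op 19: tick 6 -> clock=66. purged={a.com}
Op 20: insert a.com -> 10.0.0.5 (expiry=66+14=80). clock=66
Final clock = 66
Final cache (unexpired): {a.com,b.com} -> size=2

Answer: clock=66 cache_size=2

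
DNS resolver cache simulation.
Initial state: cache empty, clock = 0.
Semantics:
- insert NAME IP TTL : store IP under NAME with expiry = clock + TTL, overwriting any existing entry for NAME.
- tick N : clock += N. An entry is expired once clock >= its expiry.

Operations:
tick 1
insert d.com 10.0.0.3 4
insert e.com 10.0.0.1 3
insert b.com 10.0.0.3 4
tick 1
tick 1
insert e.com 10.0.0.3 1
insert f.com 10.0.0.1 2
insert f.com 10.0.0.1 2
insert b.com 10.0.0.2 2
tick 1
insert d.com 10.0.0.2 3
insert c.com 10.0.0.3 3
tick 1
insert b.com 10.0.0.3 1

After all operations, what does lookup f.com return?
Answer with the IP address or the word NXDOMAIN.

Op 1: tick 1 -> clock=1.
Op 2: insert d.com -> 10.0.0.3 (expiry=1+4=5). clock=1
Op 3: insert e.com -> 10.0.0.1 (expiry=1+3=4). clock=1
Op 4: insert b.com -> 10.0.0.3 (expiry=1+4=5). clock=1
Op 5: tick 1 -> clock=2.
Op 6: tick 1 -> clock=3.
Op 7: insert e.com -> 10.0.0.3 (expiry=3+1=4). clock=3
Op 8: insert f.com -> 10.0.0.1 (expiry=3+2=5). clock=3
Op 9: insert f.com -> 10.0.0.1 (expiry=3+2=5). clock=3
Op 10: insert b.com -> 10.0.0.2 (expiry=3+2=5). clock=3
Op 11: tick 1 -> clock=4. purged={e.com}
Op 12: insert d.com -> 10.0.0.2 (expiry=4+3=7). clock=4
Op 13: insert c.com -> 10.0.0.3 (expiry=4+3=7). clock=4
Op 14: tick 1 -> clock=5. purged={b.com,f.com}
Op 15: insert b.com -> 10.0.0.3 (expiry=5+1=6). clock=5
lookup f.com: not in cache (expired or never inserted)

Answer: NXDOMAIN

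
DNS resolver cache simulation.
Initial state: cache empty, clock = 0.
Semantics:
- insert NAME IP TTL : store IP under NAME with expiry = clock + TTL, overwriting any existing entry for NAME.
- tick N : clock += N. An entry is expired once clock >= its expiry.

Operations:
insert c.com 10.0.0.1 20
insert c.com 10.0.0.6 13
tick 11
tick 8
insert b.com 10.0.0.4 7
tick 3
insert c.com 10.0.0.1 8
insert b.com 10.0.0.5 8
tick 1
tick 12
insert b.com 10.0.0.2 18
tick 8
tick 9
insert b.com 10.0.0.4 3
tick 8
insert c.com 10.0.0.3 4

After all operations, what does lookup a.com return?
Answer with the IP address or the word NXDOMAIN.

Answer: NXDOMAIN

Derivation:
Op 1: insert c.com -> 10.0.0.1 (expiry=0+20=20). clock=0
Op 2: insert c.com -> 10.0.0.6 (expiry=0+13=13). clock=0
Op 3: tick 11 -> clock=11.
Op 4: tick 8 -> clock=19. purged={c.com}
Op 5: insert b.com -> 10.0.0.4 (expiry=19+7=26). clock=19
Op 6: tick 3 -> clock=22.
Op 7: insert c.com -> 10.0.0.1 (expiry=22+8=30). clock=22
Op 8: insert b.com -> 10.0.0.5 (expiry=22+8=30). clock=22
Op 9: tick 1 -> clock=23.
Op 10: tick 12 -> clock=35. purged={b.com,c.com}
Op 11: insert b.com -> 10.0.0.2 (expiry=35+18=53). clock=35
Op 12: tick 8 -> clock=43.
Op 13: tick 9 -> clock=52.
Op 14: insert b.com -> 10.0.0.4 (expiry=52+3=55). clock=52
Op 15: tick 8 -> clock=60. purged={b.com}
Op 16: insert c.com -> 10.0.0.3 (expiry=60+4=64). clock=60
lookup a.com: not in cache (expired or never inserted)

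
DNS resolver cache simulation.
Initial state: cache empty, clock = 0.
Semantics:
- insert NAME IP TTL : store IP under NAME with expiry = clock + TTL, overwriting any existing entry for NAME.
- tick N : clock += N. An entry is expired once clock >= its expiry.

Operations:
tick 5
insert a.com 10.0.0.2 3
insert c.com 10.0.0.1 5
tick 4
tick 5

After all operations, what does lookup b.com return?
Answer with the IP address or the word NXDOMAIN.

Answer: NXDOMAIN

Derivation:
Op 1: tick 5 -> clock=5.
Op 2: insert a.com -> 10.0.0.2 (expiry=5+3=8). clock=5
Op 3: insert c.com -> 10.0.0.1 (expiry=5+5=10). clock=5
Op 4: tick 4 -> clock=9. purged={a.com}
Op 5: tick 5 -> clock=14. purged={c.com}
lookup b.com: not in cache (expired or never inserted)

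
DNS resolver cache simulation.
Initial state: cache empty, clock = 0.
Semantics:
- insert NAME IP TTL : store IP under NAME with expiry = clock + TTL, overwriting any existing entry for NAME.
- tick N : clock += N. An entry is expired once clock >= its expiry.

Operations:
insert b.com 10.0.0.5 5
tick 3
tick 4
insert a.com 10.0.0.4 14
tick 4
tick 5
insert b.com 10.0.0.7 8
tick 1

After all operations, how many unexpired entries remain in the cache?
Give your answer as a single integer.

Answer: 2

Derivation:
Op 1: insert b.com -> 10.0.0.5 (expiry=0+5=5). clock=0
Op 2: tick 3 -> clock=3.
Op 3: tick 4 -> clock=7. purged={b.com}
Op 4: insert a.com -> 10.0.0.4 (expiry=7+14=21). clock=7
Op 5: tick 4 -> clock=11.
Op 6: tick 5 -> clock=16.
Op 7: insert b.com -> 10.0.0.7 (expiry=16+8=24). clock=16
Op 8: tick 1 -> clock=17.
Final cache (unexpired): {a.com,b.com} -> size=2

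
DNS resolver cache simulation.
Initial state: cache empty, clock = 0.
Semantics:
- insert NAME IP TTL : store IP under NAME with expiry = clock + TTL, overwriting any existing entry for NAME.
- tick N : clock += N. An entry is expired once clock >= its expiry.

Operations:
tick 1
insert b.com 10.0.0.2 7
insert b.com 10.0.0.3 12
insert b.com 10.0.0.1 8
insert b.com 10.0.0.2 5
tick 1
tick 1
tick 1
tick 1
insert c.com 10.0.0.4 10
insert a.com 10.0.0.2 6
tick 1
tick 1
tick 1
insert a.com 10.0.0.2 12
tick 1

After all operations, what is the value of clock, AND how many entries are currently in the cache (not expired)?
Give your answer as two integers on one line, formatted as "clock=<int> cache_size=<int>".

Op 1: tick 1 -> clock=1.
Op 2: insert b.com -> 10.0.0.2 (expiry=1+7=8). clock=1
Op 3: insert b.com -> 10.0.0.3 (expiry=1+12=13). clock=1
Op 4: insert b.com -> 10.0.0.1 (expiry=1+8=9). clock=1
Op 5: insert b.com -> 10.0.0.2 (expiry=1+5=6). clock=1
Op 6: tick 1 -> clock=2.
Op 7: tick 1 -> clock=3.
Op 8: tick 1 -> clock=4.
Op 9: tick 1 -> clock=5.
Op 10: insert c.com -> 10.0.0.4 (expiry=5+10=15). clock=5
Op 11: insert a.com -> 10.0.0.2 (expiry=5+6=11). clock=5
Op 12: tick 1 -> clock=6. purged={b.com}
Op 13: tick 1 -> clock=7.
Op 14: tick 1 -> clock=8.
Op 15: insert a.com -> 10.0.0.2 (expiry=8+12=20). clock=8
Op 16: tick 1 -> clock=9.
Final clock = 9
Final cache (unexpired): {a.com,c.com} -> size=2

Answer: clock=9 cache_size=2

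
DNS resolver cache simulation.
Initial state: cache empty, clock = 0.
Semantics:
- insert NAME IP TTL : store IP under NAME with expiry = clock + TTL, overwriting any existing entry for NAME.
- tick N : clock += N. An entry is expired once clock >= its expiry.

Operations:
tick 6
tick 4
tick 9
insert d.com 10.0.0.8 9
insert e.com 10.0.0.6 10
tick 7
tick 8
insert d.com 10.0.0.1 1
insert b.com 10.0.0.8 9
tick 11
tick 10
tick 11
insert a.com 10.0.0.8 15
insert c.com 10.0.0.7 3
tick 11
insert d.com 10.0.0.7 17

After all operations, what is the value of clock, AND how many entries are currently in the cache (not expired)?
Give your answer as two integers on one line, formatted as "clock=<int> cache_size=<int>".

Answer: clock=77 cache_size=2

Derivation:
Op 1: tick 6 -> clock=6.
Op 2: tick 4 -> clock=10.
Op 3: tick 9 -> clock=19.
Op 4: insert d.com -> 10.0.0.8 (expiry=19+9=28). clock=19
Op 5: insert e.com -> 10.0.0.6 (expiry=19+10=29). clock=19
Op 6: tick 7 -> clock=26.
Op 7: tick 8 -> clock=34. purged={d.com,e.com}
Op 8: insert d.com -> 10.0.0.1 (expiry=34+1=35). clock=34
Op 9: insert b.com -> 10.0.0.8 (expiry=34+9=43). clock=34
Op 10: tick 11 -> clock=45. purged={b.com,d.com}
Op 11: tick 10 -> clock=55.
Op 12: tick 11 -> clock=66.
Op 13: insert a.com -> 10.0.0.8 (expiry=66+15=81). clock=66
Op 14: insert c.com -> 10.0.0.7 (expiry=66+3=69). clock=66
Op 15: tick 11 -> clock=77. purged={c.com}
Op 16: insert d.com -> 10.0.0.7 (expiry=77+17=94). clock=77
Final clock = 77
Final cache (unexpired): {a.com,d.com} -> size=2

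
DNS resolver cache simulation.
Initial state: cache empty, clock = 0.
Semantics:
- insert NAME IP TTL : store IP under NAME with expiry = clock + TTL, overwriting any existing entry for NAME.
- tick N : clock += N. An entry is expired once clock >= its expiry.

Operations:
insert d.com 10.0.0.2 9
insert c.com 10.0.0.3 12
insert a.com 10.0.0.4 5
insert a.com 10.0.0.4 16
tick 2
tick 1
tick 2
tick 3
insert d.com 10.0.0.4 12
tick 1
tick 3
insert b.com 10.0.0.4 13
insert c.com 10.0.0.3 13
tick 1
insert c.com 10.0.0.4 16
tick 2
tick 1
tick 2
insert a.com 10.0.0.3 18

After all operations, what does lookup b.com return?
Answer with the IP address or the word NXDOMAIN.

Op 1: insert d.com -> 10.0.0.2 (expiry=0+9=9). clock=0
Op 2: insert c.com -> 10.0.0.3 (expiry=0+12=12). clock=0
Op 3: insert a.com -> 10.0.0.4 (expiry=0+5=5). clock=0
Op 4: insert a.com -> 10.0.0.4 (expiry=0+16=16). clock=0
Op 5: tick 2 -> clock=2.
Op 6: tick 1 -> clock=3.
Op 7: tick 2 -> clock=5.
Op 8: tick 3 -> clock=8.
Op 9: insert d.com -> 10.0.0.4 (expiry=8+12=20). clock=8
Op 10: tick 1 -> clock=9.
Op 11: tick 3 -> clock=12. purged={c.com}
Op 12: insert b.com -> 10.0.0.4 (expiry=12+13=25). clock=12
Op 13: insert c.com -> 10.0.0.3 (expiry=12+13=25). clock=12
Op 14: tick 1 -> clock=13.
Op 15: insert c.com -> 10.0.0.4 (expiry=13+16=29). clock=13
Op 16: tick 2 -> clock=15.
Op 17: tick 1 -> clock=16. purged={a.com}
Op 18: tick 2 -> clock=18.
Op 19: insert a.com -> 10.0.0.3 (expiry=18+18=36). clock=18
lookup b.com: present, ip=10.0.0.4 expiry=25 > clock=18

Answer: 10.0.0.4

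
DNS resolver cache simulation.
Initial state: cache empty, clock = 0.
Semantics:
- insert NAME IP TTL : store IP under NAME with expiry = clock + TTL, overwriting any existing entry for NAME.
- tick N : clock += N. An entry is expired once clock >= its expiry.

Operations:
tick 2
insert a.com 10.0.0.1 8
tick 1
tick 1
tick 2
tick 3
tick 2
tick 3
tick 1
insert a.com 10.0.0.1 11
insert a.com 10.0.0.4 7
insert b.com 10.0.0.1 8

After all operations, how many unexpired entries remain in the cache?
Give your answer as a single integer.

Op 1: tick 2 -> clock=2.
Op 2: insert a.com -> 10.0.0.1 (expiry=2+8=10). clock=2
Op 3: tick 1 -> clock=3.
Op 4: tick 1 -> clock=4.
Op 5: tick 2 -> clock=6.
Op 6: tick 3 -> clock=9.
Op 7: tick 2 -> clock=11. purged={a.com}
Op 8: tick 3 -> clock=14.
Op 9: tick 1 -> clock=15.
Op 10: insert a.com -> 10.0.0.1 (expiry=15+11=26). clock=15
Op 11: insert a.com -> 10.0.0.4 (expiry=15+7=22). clock=15
Op 12: insert b.com -> 10.0.0.1 (expiry=15+8=23). clock=15
Final cache (unexpired): {a.com,b.com} -> size=2

Answer: 2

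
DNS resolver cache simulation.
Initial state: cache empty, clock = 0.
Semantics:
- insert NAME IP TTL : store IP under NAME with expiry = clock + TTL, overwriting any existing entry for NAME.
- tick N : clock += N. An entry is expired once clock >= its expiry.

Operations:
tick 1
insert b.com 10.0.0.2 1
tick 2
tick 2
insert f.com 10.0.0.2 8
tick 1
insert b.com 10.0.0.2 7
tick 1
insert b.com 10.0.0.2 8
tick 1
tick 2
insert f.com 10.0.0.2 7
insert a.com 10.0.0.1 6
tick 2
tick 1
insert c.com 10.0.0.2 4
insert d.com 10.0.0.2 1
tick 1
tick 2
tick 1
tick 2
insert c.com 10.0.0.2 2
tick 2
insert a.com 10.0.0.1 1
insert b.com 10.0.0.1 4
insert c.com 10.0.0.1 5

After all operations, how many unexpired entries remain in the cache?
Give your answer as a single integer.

Answer: 3

Derivation:
Op 1: tick 1 -> clock=1.
Op 2: insert b.com -> 10.0.0.2 (expiry=1+1=2). clock=1
Op 3: tick 2 -> clock=3. purged={b.com}
Op 4: tick 2 -> clock=5.
Op 5: insert f.com -> 10.0.0.2 (expiry=5+8=13). clock=5
Op 6: tick 1 -> clock=6.
Op 7: insert b.com -> 10.0.0.2 (expiry=6+7=13). clock=6
Op 8: tick 1 -> clock=7.
Op 9: insert b.com -> 10.0.0.2 (expiry=7+8=15). clock=7
Op 10: tick 1 -> clock=8.
Op 11: tick 2 -> clock=10.
Op 12: insert f.com -> 10.0.0.2 (expiry=10+7=17). clock=10
Op 13: insert a.com -> 10.0.0.1 (expiry=10+6=16). clock=10
Op 14: tick 2 -> clock=12.
Op 15: tick 1 -> clock=13.
Op 16: insert c.com -> 10.0.0.2 (expiry=13+4=17). clock=13
Op 17: insert d.com -> 10.0.0.2 (expiry=13+1=14). clock=13
Op 18: tick 1 -> clock=14. purged={d.com}
Op 19: tick 2 -> clock=16. purged={a.com,b.com}
Op 20: tick 1 -> clock=17. purged={c.com,f.com}
Op 21: tick 2 -> clock=19.
Op 22: insert c.com -> 10.0.0.2 (expiry=19+2=21). clock=19
Op 23: tick 2 -> clock=21. purged={c.com}
Op 24: insert a.com -> 10.0.0.1 (expiry=21+1=22). clock=21
Op 25: insert b.com -> 10.0.0.1 (expiry=21+4=25). clock=21
Op 26: insert c.com -> 10.0.0.1 (expiry=21+5=26). clock=21
Final cache (unexpired): {a.com,b.com,c.com} -> size=3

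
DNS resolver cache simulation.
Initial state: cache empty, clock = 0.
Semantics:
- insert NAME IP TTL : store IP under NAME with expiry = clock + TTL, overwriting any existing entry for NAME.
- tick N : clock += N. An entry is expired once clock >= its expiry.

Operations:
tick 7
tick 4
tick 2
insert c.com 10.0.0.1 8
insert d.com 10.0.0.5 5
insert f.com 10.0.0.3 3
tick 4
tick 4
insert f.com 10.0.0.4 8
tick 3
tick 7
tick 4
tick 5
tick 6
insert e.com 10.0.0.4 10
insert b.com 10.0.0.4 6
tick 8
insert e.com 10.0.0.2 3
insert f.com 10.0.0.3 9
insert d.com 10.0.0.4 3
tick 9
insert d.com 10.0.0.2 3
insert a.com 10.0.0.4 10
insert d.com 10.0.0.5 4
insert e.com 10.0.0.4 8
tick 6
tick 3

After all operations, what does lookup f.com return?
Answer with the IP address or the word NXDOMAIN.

Answer: NXDOMAIN

Derivation:
Op 1: tick 7 -> clock=7.
Op 2: tick 4 -> clock=11.
Op 3: tick 2 -> clock=13.
Op 4: insert c.com -> 10.0.0.1 (expiry=13+8=21). clock=13
Op 5: insert d.com -> 10.0.0.5 (expiry=13+5=18). clock=13
Op 6: insert f.com -> 10.0.0.3 (expiry=13+3=16). clock=13
Op 7: tick 4 -> clock=17. purged={f.com}
Op 8: tick 4 -> clock=21. purged={c.com,d.com}
Op 9: insert f.com -> 10.0.0.4 (expiry=21+8=29). clock=21
Op 10: tick 3 -> clock=24.
Op 11: tick 7 -> clock=31. purged={f.com}
Op 12: tick 4 -> clock=35.
Op 13: tick 5 -> clock=40.
Op 14: tick 6 -> clock=46.
Op 15: insert e.com -> 10.0.0.4 (expiry=46+10=56). clock=46
Op 16: insert b.com -> 10.0.0.4 (expiry=46+6=52). clock=46
Op 17: tick 8 -> clock=54. purged={b.com}
Op 18: insert e.com -> 10.0.0.2 (expiry=54+3=57). clock=54
Op 19: insert f.com -> 10.0.0.3 (expiry=54+9=63). clock=54
Op 20: insert d.com -> 10.0.0.4 (expiry=54+3=57). clock=54
Op 21: tick 9 -> clock=63. purged={d.com,e.com,f.com}
Op 22: insert d.com -> 10.0.0.2 (expiry=63+3=66). clock=63
Op 23: insert a.com -> 10.0.0.4 (expiry=63+10=73). clock=63
Op 24: insert d.com -> 10.0.0.5 (expiry=63+4=67). clock=63
Op 25: insert e.com -> 10.0.0.4 (expiry=63+8=71). clock=63
Op 26: tick 6 -> clock=69. purged={d.com}
Op 27: tick 3 -> clock=72. purged={e.com}
lookup f.com: not in cache (expired or never inserted)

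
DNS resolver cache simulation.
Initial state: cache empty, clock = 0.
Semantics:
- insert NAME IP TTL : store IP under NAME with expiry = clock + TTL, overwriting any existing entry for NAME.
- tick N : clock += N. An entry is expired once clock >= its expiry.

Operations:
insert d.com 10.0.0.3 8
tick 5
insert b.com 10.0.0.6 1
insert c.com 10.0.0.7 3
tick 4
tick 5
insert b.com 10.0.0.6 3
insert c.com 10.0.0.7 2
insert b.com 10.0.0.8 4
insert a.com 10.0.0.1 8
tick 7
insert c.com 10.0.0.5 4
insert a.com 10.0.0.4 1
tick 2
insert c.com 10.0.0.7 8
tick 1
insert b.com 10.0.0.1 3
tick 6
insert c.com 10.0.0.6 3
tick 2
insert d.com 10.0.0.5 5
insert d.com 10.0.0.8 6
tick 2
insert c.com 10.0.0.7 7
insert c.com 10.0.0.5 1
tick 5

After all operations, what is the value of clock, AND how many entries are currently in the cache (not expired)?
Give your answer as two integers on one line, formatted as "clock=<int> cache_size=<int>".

Op 1: insert d.com -> 10.0.0.3 (expiry=0+8=8). clock=0
Op 2: tick 5 -> clock=5.
Op 3: insert b.com -> 10.0.0.6 (expiry=5+1=6). clock=5
Op 4: insert c.com -> 10.0.0.7 (expiry=5+3=8). clock=5
Op 5: tick 4 -> clock=9. purged={b.com,c.com,d.com}
Op 6: tick 5 -> clock=14.
Op 7: insert b.com -> 10.0.0.6 (expiry=14+3=17). clock=14
Op 8: insert c.com -> 10.0.0.7 (expiry=14+2=16). clock=14
Op 9: insert b.com -> 10.0.0.8 (expiry=14+4=18). clock=14
Op 10: insert a.com -> 10.0.0.1 (expiry=14+8=22). clock=14
Op 11: tick 7 -> clock=21. purged={b.com,c.com}
Op 12: insert c.com -> 10.0.0.5 (expiry=21+4=25). clock=21
Op 13: insert a.com -> 10.0.0.4 (expiry=21+1=22). clock=21
Op 14: tick 2 -> clock=23. purged={a.com}
Op 15: insert c.com -> 10.0.0.7 (expiry=23+8=31). clock=23
Op 16: tick 1 -> clock=24.
Op 17: insert b.com -> 10.0.0.1 (expiry=24+3=27). clock=24
Op 18: tick 6 -> clock=30. purged={b.com}
Op 19: insert c.com -> 10.0.0.6 (expiry=30+3=33). clock=30
Op 20: tick 2 -> clock=32.
Op 21: insert d.com -> 10.0.0.5 (expiry=32+5=37). clock=32
Op 22: insert d.com -> 10.0.0.8 (expiry=32+6=38). clock=32
Op 23: tick 2 -> clock=34. purged={c.com}
Op 24: insert c.com -> 10.0.0.7 (expiry=34+7=41). clock=34
Op 25: insert c.com -> 10.0.0.5 (expiry=34+1=35). clock=34
Op 26: tick 5 -> clock=39. purged={c.com,d.com}
Final clock = 39
Final cache (unexpired): {} -> size=0

Answer: clock=39 cache_size=0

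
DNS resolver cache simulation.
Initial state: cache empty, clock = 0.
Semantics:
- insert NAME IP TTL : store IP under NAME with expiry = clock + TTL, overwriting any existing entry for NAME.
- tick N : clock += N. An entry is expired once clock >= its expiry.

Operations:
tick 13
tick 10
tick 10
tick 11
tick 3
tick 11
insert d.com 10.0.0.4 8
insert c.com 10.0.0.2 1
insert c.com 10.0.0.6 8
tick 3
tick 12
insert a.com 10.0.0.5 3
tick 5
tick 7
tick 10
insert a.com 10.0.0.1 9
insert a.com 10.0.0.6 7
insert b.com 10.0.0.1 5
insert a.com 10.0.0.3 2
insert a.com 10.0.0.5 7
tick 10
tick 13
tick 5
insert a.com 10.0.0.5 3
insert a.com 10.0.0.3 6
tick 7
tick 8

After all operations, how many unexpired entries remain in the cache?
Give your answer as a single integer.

Op 1: tick 13 -> clock=13.
Op 2: tick 10 -> clock=23.
Op 3: tick 10 -> clock=33.
Op 4: tick 11 -> clock=44.
Op 5: tick 3 -> clock=47.
Op 6: tick 11 -> clock=58.
Op 7: insert d.com -> 10.0.0.4 (expiry=58+8=66). clock=58
Op 8: insert c.com -> 10.0.0.2 (expiry=58+1=59). clock=58
Op 9: insert c.com -> 10.0.0.6 (expiry=58+8=66). clock=58
Op 10: tick 3 -> clock=61.
Op 11: tick 12 -> clock=73. purged={c.com,d.com}
Op 12: insert a.com -> 10.0.0.5 (expiry=73+3=76). clock=73
Op 13: tick 5 -> clock=78. purged={a.com}
Op 14: tick 7 -> clock=85.
Op 15: tick 10 -> clock=95.
Op 16: insert a.com -> 10.0.0.1 (expiry=95+9=104). clock=95
Op 17: insert a.com -> 10.0.0.6 (expiry=95+7=102). clock=95
Op 18: insert b.com -> 10.0.0.1 (expiry=95+5=100). clock=95
Op 19: insert a.com -> 10.0.0.3 (expiry=95+2=97). clock=95
Op 20: insert a.com -> 10.0.0.5 (expiry=95+7=102). clock=95
Op 21: tick 10 -> clock=105. purged={a.com,b.com}
Op 22: tick 13 -> clock=118.
Op 23: tick 5 -> clock=123.
Op 24: insert a.com -> 10.0.0.5 (expiry=123+3=126). clock=123
Op 25: insert a.com -> 10.0.0.3 (expiry=123+6=129). clock=123
Op 26: tick 7 -> clock=130. purged={a.com}
Op 27: tick 8 -> clock=138.
Final cache (unexpired): {} -> size=0

Answer: 0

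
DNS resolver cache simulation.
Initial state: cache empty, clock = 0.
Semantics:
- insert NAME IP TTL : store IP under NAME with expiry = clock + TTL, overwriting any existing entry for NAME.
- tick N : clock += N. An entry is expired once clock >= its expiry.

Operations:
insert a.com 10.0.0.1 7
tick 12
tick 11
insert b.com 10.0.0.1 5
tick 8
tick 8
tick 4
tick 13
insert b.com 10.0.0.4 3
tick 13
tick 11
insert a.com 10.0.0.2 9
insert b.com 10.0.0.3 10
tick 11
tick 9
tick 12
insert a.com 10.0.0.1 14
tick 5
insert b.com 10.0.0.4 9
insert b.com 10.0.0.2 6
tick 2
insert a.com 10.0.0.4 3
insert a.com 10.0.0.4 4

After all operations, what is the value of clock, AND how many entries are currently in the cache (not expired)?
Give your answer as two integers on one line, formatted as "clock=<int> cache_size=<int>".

Op 1: insert a.com -> 10.0.0.1 (expiry=0+7=7). clock=0
Op 2: tick 12 -> clock=12. purged={a.com}
Op 3: tick 11 -> clock=23.
Op 4: insert b.com -> 10.0.0.1 (expiry=23+5=28). clock=23
Op 5: tick 8 -> clock=31. purged={b.com}
Op 6: tick 8 -> clock=39.
Op 7: tick 4 -> clock=43.
Op 8: tick 13 -> clock=56.
Op 9: insert b.com -> 10.0.0.4 (expiry=56+3=59). clock=56
Op 10: tick 13 -> clock=69. purged={b.com}
Op 11: tick 11 -> clock=80.
Op 12: insert a.com -> 10.0.0.2 (expiry=80+9=89). clock=80
Op 13: insert b.com -> 10.0.0.3 (expiry=80+10=90). clock=80
Op 14: tick 11 -> clock=91. purged={a.com,b.com}
Op 15: tick 9 -> clock=100.
Op 16: tick 12 -> clock=112.
Op 17: insert a.com -> 10.0.0.1 (expiry=112+14=126). clock=112
Op 18: tick 5 -> clock=117.
Op 19: insert b.com -> 10.0.0.4 (expiry=117+9=126). clock=117
Op 20: insert b.com -> 10.0.0.2 (expiry=117+6=123). clock=117
Op 21: tick 2 -> clock=119.
Op 22: insert a.com -> 10.0.0.4 (expiry=119+3=122). clock=119
Op 23: insert a.com -> 10.0.0.4 (expiry=119+4=123). clock=119
Final clock = 119
Final cache (unexpired): {a.com,b.com} -> size=2

Answer: clock=119 cache_size=2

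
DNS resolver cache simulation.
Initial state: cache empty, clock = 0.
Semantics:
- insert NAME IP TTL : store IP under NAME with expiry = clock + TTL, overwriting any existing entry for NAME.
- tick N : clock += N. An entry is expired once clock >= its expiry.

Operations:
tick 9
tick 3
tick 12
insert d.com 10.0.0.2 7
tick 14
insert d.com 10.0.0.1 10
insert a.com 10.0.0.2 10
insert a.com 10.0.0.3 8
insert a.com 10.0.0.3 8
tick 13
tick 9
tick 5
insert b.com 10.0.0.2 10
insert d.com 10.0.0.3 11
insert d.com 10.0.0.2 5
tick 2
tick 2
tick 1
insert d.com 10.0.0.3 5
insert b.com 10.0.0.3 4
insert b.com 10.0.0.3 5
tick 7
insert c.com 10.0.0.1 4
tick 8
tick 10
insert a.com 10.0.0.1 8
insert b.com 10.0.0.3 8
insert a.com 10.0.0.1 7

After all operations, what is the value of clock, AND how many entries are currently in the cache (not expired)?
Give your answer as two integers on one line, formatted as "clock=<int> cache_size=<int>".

Answer: clock=95 cache_size=2

Derivation:
Op 1: tick 9 -> clock=9.
Op 2: tick 3 -> clock=12.
Op 3: tick 12 -> clock=24.
Op 4: insert d.com -> 10.0.0.2 (expiry=24+7=31). clock=24
Op 5: tick 14 -> clock=38. purged={d.com}
Op 6: insert d.com -> 10.0.0.1 (expiry=38+10=48). clock=38
Op 7: insert a.com -> 10.0.0.2 (expiry=38+10=48). clock=38
Op 8: insert a.com -> 10.0.0.3 (expiry=38+8=46). clock=38
Op 9: insert a.com -> 10.0.0.3 (expiry=38+8=46). clock=38
Op 10: tick 13 -> clock=51. purged={a.com,d.com}
Op 11: tick 9 -> clock=60.
Op 12: tick 5 -> clock=65.
Op 13: insert b.com -> 10.0.0.2 (expiry=65+10=75). clock=65
Op 14: insert d.com -> 10.0.0.3 (expiry=65+11=76). clock=65
Op 15: insert d.com -> 10.0.0.2 (expiry=65+5=70). clock=65
Op 16: tick 2 -> clock=67.
Op 17: tick 2 -> clock=69.
Op 18: tick 1 -> clock=70. purged={d.com}
Op 19: insert d.com -> 10.0.0.3 (expiry=70+5=75). clock=70
Op 20: insert b.com -> 10.0.0.3 (expiry=70+4=74). clock=70
Op 21: insert b.com -> 10.0.0.3 (expiry=70+5=75). clock=70
Op 22: tick 7 -> clock=77. purged={b.com,d.com}
Op 23: insert c.com -> 10.0.0.1 (expiry=77+4=81). clock=77
Op 24: tick 8 -> clock=85. purged={c.com}
Op 25: tick 10 -> clock=95.
Op 26: insert a.com -> 10.0.0.1 (expiry=95+8=103). clock=95
Op 27: insert b.com -> 10.0.0.3 (expiry=95+8=103). clock=95
Op 28: insert a.com -> 10.0.0.1 (expiry=95+7=102). clock=95
Final clock = 95
Final cache (unexpired): {a.com,b.com} -> size=2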